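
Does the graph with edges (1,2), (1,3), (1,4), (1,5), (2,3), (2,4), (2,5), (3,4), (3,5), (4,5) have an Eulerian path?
Yes — and in fact it has an Eulerian circuit (the graph is connected and all 5 vertices have even degree)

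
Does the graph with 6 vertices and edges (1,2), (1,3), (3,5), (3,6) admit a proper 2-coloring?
Yes. Partition: {1, 4, 5, 6}, {2, 3}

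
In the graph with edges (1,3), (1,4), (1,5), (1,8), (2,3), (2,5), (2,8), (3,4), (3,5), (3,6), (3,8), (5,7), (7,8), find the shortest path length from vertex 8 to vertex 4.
2 (path: 8 -> 3 -> 4, 2 edges)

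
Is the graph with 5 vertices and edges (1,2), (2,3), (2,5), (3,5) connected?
No, it has 2 components: {1, 2, 3, 5}, {4}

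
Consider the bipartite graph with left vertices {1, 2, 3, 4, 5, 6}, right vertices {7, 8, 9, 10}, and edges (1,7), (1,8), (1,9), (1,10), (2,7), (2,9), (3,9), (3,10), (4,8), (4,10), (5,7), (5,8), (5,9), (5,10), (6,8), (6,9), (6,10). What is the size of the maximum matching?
4 (matching: (1,10), (2,9), (4,8), (5,7); upper bound min(|L|,|R|) = min(6,4) = 4)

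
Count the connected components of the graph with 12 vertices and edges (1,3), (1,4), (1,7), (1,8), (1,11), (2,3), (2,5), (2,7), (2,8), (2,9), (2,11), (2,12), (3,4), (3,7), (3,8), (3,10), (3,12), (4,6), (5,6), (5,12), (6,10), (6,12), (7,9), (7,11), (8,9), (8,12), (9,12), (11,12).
1 (components: {1, 2, 3, 4, 5, 6, 7, 8, 9, 10, 11, 12})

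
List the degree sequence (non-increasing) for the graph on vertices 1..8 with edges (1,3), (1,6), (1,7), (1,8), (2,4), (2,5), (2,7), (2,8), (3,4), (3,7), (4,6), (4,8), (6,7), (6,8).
[4, 4, 4, 4, 4, 4, 3, 1] (degrees: deg(1)=4, deg(2)=4, deg(3)=3, deg(4)=4, deg(5)=1, deg(6)=4, deg(7)=4, deg(8)=4)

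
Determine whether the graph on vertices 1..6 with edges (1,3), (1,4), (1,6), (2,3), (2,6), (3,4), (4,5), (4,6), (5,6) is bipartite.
No (odd cycle of length 3: 4 -> 1 -> 3 -> 4)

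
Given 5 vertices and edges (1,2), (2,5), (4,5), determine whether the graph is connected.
No, it has 2 components: {1, 2, 4, 5}, {3}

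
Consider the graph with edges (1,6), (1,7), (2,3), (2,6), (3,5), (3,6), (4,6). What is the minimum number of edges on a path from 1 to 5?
3 (path: 1 -> 6 -> 3 -> 5, 3 edges)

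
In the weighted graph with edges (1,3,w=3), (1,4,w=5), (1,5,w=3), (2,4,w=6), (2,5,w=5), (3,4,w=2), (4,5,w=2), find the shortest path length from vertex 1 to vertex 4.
5 (path: 1 -> 4; weights 5 = 5)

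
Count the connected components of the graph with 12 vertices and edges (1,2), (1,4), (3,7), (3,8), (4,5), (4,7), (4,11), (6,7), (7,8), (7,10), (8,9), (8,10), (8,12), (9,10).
1 (components: {1, 2, 3, 4, 5, 6, 7, 8, 9, 10, 11, 12})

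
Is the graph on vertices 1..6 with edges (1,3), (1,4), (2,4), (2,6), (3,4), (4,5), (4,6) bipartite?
No (odd cycle of length 3: 4 -> 1 -> 3 -> 4)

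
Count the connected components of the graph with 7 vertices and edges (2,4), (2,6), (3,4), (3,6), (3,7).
3 (components: {1}, {2, 3, 4, 6, 7}, {5})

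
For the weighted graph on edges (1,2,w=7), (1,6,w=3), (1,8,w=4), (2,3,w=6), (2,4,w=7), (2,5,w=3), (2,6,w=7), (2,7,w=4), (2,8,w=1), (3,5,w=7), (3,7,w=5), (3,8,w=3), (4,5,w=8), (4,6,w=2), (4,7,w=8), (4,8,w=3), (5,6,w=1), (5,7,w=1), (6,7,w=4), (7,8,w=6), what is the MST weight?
14 (MST edges: (1,6,w=3), (2,5,w=3), (2,8,w=1), (3,8,w=3), (4,6,w=2), (5,6,w=1), (5,7,w=1); sum of weights 3 + 3 + 1 + 3 + 2 + 1 + 1 = 14)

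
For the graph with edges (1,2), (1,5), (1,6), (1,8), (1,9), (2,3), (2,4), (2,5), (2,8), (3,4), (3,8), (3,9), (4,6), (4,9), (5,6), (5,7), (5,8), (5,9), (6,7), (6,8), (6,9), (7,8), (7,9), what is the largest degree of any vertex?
6 (attained at vertices 5, 6, 8, 9)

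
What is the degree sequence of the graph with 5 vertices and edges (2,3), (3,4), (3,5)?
[3, 1, 1, 1, 0] (degrees: deg(1)=0, deg(2)=1, deg(3)=3, deg(4)=1, deg(5)=1)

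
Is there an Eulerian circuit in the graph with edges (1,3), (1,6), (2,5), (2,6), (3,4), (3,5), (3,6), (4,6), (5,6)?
No (2 vertices have odd degree: {5, 6}; Eulerian circuit requires 0)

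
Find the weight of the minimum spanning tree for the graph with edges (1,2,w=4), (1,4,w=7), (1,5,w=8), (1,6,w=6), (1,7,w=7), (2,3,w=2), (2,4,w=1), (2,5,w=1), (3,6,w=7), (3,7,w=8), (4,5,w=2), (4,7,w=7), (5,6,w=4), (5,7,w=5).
17 (MST edges: (1,2,w=4), (2,3,w=2), (2,4,w=1), (2,5,w=1), (5,6,w=4), (5,7,w=5); sum of weights 4 + 2 + 1 + 1 + 4 + 5 = 17)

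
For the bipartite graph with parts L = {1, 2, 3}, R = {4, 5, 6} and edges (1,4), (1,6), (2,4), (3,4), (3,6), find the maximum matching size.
2 (matching: (1,6), (2,4); upper bound min(|L|,|R|) = min(3,3) = 3)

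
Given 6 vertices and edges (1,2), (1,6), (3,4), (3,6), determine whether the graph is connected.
No, it has 2 components: {1, 2, 3, 4, 6}, {5}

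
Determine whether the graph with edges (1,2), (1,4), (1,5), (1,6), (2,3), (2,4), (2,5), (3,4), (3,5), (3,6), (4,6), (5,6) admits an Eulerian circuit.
Yes (the graph is connected and all 6 vertices have even degree)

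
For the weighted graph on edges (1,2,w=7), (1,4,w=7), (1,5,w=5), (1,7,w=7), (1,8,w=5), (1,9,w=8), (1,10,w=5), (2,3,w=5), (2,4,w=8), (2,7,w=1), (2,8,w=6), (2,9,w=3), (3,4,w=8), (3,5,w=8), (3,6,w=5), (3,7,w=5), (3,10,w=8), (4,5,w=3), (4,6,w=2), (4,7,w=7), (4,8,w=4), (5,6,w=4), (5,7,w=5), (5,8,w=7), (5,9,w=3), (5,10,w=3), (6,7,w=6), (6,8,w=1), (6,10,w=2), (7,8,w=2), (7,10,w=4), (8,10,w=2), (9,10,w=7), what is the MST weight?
24 (MST edges: (1,5,w=5), (2,3,w=5), (2,7,w=1), (2,9,w=3), (4,5,w=3), (4,6,w=2), (6,8,w=1), (6,10,w=2), (7,8,w=2); sum of weights 5 + 5 + 1 + 3 + 3 + 2 + 1 + 2 + 2 = 24)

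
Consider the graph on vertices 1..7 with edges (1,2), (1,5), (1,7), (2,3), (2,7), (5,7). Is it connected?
No, it has 3 components: {1, 2, 3, 5, 7}, {4}, {6}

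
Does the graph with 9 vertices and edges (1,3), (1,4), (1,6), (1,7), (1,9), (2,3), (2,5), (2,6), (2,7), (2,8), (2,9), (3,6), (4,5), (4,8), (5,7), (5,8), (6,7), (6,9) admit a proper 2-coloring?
No (odd cycle of length 3: 9 -> 1 -> 6 -> 9)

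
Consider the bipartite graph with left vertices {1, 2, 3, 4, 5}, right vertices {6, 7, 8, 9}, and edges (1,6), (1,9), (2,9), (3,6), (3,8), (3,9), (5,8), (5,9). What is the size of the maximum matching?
3 (matching: (1,9), (3,6), (5,8); upper bound min(|L|,|R|) = min(5,4) = 4)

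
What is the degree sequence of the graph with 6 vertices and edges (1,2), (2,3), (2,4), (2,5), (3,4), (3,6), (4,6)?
[4, 3, 3, 2, 1, 1] (degrees: deg(1)=1, deg(2)=4, deg(3)=3, deg(4)=3, deg(5)=1, deg(6)=2)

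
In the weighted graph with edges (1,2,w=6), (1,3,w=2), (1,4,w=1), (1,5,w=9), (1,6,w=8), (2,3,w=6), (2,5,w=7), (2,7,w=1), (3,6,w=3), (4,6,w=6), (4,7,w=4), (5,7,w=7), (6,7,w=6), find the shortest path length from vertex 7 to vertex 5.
7 (path: 7 -> 5; weights 7 = 7)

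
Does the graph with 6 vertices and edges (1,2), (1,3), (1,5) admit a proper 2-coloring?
Yes. Partition: {1, 4, 6}, {2, 3, 5}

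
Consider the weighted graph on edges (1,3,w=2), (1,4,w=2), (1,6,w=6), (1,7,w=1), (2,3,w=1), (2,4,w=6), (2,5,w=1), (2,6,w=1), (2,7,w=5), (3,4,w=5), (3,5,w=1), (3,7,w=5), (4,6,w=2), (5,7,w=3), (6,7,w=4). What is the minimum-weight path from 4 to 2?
3 (path: 4 -> 6 -> 2; weights 2 + 1 = 3)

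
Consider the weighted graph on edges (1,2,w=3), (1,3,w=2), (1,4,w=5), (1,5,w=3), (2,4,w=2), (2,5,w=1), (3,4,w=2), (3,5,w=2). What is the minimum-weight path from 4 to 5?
3 (path: 4 -> 2 -> 5; weights 2 + 1 = 3)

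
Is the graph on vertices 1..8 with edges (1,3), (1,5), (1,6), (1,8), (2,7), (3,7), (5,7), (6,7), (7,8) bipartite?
Yes. Partition: {1, 4, 7}, {2, 3, 5, 6, 8}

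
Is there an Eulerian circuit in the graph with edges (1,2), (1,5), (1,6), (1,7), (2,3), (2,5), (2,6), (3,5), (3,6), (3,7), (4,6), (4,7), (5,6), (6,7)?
Yes (the graph is connected and all 7 vertices have even degree)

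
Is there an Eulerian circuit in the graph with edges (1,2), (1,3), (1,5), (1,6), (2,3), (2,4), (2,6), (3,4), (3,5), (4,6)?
No (2 vertices have odd degree: {4, 6}; Eulerian circuit requires 0)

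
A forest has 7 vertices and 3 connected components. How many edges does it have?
4 (Each of the 3 component trees on V_i vertices has V_i - 1 edges; summing gives V - C = 7 - 3 = 4)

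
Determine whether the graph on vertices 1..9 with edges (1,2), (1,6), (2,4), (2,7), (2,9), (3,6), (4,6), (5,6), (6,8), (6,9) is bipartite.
Yes. Partition: {1, 3, 4, 5, 7, 8, 9}, {2, 6}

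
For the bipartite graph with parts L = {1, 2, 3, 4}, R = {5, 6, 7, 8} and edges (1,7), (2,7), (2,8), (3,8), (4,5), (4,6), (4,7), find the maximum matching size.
3 (matching: (1,7), (2,8), (4,6); upper bound min(|L|,|R|) = min(4,4) = 4)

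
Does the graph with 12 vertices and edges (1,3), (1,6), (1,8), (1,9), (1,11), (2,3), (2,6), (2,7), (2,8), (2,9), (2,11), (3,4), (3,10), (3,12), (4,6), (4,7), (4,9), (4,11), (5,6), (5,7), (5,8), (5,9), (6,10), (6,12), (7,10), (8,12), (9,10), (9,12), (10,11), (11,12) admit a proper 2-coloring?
Yes. Partition: {1, 2, 4, 5, 10, 12}, {3, 6, 7, 8, 9, 11}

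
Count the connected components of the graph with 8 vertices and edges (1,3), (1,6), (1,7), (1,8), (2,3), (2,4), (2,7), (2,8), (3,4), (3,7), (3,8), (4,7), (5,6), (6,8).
1 (components: {1, 2, 3, 4, 5, 6, 7, 8})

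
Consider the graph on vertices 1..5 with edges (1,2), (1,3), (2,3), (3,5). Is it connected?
No, it has 2 components: {1, 2, 3, 5}, {4}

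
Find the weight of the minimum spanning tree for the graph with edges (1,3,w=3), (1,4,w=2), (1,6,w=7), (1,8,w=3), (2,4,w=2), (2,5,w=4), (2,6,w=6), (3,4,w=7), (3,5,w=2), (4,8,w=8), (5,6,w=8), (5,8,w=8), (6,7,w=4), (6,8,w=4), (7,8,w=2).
18 (MST edges: (1,3,w=3), (1,4,w=2), (1,8,w=3), (2,4,w=2), (3,5,w=2), (6,8,w=4), (7,8,w=2); sum of weights 3 + 2 + 3 + 2 + 2 + 4 + 2 = 18)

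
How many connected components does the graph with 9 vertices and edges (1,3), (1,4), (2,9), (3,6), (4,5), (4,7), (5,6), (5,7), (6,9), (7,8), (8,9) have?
1 (components: {1, 2, 3, 4, 5, 6, 7, 8, 9})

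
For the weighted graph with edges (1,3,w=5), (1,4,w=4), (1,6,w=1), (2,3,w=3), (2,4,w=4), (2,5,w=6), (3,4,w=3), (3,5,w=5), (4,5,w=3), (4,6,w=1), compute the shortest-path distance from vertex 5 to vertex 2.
6 (path: 5 -> 2; weights 6 = 6)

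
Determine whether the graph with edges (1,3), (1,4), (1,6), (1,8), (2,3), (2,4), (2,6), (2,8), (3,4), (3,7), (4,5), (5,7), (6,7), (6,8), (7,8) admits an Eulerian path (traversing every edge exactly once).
Yes — and in fact it has an Eulerian circuit (the graph is connected and all 8 vertices have even degree)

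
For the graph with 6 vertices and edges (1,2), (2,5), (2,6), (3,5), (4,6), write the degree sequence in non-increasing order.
[3, 2, 2, 1, 1, 1] (degrees: deg(1)=1, deg(2)=3, deg(3)=1, deg(4)=1, deg(5)=2, deg(6)=2)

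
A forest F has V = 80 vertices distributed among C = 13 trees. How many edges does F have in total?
67 (Each of the 13 component trees on V_i vertices has V_i - 1 edges; summing gives V - C = 80 - 13 = 67)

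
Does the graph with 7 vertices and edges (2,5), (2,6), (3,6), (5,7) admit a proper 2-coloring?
Yes. Partition: {1, 2, 3, 4, 7}, {5, 6}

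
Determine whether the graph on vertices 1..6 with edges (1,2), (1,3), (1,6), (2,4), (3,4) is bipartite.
Yes. Partition: {1, 4, 5}, {2, 3, 6}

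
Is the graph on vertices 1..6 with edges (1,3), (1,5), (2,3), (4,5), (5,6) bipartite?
Yes. Partition: {1, 2, 4, 6}, {3, 5}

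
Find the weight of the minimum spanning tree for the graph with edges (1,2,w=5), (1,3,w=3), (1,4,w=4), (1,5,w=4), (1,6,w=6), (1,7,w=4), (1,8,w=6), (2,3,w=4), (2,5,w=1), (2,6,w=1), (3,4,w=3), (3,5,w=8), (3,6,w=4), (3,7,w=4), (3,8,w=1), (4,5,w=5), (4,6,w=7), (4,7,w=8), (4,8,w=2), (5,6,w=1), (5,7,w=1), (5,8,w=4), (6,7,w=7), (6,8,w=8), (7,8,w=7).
13 (MST edges: (1,3,w=3), (1,5,w=4), (2,5,w=1), (2,6,w=1), (3,8,w=1), (4,8,w=2), (5,7,w=1); sum of weights 3 + 4 + 1 + 1 + 1 + 2 + 1 = 13)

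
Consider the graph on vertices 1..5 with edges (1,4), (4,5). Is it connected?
No, it has 3 components: {1, 4, 5}, {2}, {3}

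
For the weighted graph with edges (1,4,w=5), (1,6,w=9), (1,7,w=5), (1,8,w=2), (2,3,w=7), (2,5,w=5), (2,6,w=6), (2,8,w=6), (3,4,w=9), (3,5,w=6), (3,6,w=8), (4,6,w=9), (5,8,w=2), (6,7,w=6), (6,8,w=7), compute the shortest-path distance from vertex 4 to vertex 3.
9 (path: 4 -> 3; weights 9 = 9)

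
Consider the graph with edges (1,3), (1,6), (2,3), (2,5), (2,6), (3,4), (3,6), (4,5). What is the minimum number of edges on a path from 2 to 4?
2 (path: 2 -> 5 -> 4, 2 edges)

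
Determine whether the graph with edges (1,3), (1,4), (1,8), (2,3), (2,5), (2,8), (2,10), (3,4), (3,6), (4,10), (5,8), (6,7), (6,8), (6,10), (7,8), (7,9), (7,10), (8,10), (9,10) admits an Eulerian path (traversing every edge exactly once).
Yes (the graph is connected and exactly 2 vertices have odd degree: {1, 4}; any Eulerian path must start and end at those)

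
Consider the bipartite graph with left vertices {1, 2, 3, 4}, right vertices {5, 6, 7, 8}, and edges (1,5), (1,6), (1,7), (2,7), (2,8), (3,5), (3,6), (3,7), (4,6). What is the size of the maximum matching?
4 (matching: (1,7), (2,8), (3,5), (4,6); upper bound min(|L|,|R|) = min(4,4) = 4)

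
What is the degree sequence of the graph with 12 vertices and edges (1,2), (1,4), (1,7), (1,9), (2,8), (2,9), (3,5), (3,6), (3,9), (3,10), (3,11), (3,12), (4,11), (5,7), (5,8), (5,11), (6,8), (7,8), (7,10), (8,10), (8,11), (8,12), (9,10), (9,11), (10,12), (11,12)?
[7, 6, 6, 5, 5, 4, 4, 4, 4, 3, 2, 2] (degrees: deg(1)=4, deg(2)=3, deg(3)=6, deg(4)=2, deg(5)=4, deg(6)=2, deg(7)=4, deg(8)=7, deg(9)=5, deg(10)=5, deg(11)=6, deg(12)=4)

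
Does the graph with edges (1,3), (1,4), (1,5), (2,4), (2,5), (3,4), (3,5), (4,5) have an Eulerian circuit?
No (2 vertices have odd degree: {1, 3}; Eulerian circuit requires 0)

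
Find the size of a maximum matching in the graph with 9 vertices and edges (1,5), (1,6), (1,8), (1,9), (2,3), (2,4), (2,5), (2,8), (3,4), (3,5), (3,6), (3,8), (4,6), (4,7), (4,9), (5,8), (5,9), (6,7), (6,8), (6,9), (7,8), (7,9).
4 (matching: (2,3), (4,6), (5,8), (7,9); upper bound floor(n/2) = floor(9/2) = 4)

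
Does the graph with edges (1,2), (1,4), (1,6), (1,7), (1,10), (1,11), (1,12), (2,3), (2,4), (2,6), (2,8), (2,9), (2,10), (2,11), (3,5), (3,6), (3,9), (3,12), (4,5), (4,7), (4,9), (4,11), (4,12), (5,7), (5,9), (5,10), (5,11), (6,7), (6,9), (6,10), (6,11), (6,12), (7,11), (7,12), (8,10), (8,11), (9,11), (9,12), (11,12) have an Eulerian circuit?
No (8 vertices have odd degree: {1, 3, 4, 8, 9, 10, 11, 12}; Eulerian circuit requires 0)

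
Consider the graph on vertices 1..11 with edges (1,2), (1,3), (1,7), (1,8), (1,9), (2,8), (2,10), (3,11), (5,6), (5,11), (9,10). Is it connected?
No, it has 2 components: {1, 2, 3, 5, 6, 7, 8, 9, 10, 11}, {4}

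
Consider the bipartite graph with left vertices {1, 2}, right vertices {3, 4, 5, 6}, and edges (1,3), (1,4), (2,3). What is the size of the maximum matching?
2 (matching: (1,4), (2,3); upper bound min(|L|,|R|) = min(2,4) = 2)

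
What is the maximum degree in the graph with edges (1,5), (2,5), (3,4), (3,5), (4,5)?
4 (attained at vertex 5)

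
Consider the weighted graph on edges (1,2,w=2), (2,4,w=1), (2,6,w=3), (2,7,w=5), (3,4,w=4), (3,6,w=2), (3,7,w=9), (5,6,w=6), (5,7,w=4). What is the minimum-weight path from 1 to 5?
11 (path: 1 -> 2 -> 7 -> 5; weights 2 + 5 + 4 = 11)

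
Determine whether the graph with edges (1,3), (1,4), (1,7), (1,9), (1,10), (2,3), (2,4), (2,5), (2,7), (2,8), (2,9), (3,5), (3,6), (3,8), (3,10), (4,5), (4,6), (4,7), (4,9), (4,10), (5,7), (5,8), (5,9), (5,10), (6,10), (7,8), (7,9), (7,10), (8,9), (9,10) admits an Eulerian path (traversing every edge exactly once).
No (8 vertices have odd degree: {1, 4, 5, 6, 7, 8, 9, 10}; Eulerian path requires 0 or 2)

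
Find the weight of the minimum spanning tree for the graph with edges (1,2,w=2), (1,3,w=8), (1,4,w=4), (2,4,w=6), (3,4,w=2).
8 (MST edges: (1,2,w=2), (1,4,w=4), (3,4,w=2); sum of weights 2 + 4 + 2 = 8)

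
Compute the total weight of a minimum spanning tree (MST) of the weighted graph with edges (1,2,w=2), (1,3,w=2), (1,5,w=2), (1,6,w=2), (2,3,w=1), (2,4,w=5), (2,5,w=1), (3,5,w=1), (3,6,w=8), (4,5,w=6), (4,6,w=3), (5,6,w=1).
8 (MST edges: (1,5,w=2), (2,3,w=1), (2,5,w=1), (4,6,w=3), (5,6,w=1); sum of weights 2 + 1 + 1 + 3 + 1 = 8)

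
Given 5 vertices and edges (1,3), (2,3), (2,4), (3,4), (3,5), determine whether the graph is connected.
Yes (BFS from 1 visits [1, 3, 2, 4, 5] — all 5 vertices reached)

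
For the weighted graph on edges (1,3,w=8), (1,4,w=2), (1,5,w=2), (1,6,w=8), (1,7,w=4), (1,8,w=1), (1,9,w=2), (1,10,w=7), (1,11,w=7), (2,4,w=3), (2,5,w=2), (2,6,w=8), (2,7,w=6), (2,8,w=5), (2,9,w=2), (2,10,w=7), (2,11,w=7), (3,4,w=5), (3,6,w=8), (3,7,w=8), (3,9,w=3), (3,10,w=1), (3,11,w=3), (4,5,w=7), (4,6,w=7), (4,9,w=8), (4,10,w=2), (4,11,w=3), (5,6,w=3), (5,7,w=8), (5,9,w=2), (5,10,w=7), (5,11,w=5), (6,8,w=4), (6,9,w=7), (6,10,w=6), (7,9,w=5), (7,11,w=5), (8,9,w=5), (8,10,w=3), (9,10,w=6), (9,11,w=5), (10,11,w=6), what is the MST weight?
22 (MST edges: (1,4,w=2), (1,5,w=2), (1,7,w=4), (1,8,w=1), (1,9,w=2), (2,5,w=2), (3,10,w=1), (3,11,w=3), (4,10,w=2), (5,6,w=3); sum of weights 2 + 2 + 4 + 1 + 2 + 2 + 1 + 3 + 2 + 3 = 22)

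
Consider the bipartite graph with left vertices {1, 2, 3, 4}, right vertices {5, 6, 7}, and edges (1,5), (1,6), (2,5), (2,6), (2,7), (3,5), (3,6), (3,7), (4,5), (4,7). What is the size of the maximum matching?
3 (matching: (1,6), (2,7), (3,5); upper bound min(|L|,|R|) = min(4,3) = 3)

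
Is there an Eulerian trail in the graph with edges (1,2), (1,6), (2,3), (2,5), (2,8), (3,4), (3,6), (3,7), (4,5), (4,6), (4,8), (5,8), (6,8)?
Yes (the graph is connected and exactly 2 vertices have odd degree: {5, 7}; any Eulerian path must start and end at those)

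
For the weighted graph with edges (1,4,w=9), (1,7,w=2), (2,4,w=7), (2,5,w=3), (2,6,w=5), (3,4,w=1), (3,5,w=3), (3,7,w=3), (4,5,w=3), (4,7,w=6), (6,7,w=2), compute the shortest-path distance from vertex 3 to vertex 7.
3 (path: 3 -> 7; weights 3 = 3)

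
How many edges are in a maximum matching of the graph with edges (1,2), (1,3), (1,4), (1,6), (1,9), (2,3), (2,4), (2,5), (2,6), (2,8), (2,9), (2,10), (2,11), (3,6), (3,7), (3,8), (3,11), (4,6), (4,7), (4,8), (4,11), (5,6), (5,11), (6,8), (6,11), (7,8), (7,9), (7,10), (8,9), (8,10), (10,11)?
5 (matching: (2,9), (3,11), (4,7), (5,6), (8,10); upper bound floor(n/2) = floor(11/2) = 5)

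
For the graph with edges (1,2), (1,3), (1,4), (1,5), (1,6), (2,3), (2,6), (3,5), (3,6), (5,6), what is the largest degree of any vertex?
5 (attained at vertex 1)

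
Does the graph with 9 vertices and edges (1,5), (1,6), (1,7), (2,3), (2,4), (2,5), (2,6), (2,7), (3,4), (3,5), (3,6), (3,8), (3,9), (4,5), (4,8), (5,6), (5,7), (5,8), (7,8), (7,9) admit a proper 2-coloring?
No (odd cycle of length 3: 5 -> 1 -> 7 -> 5)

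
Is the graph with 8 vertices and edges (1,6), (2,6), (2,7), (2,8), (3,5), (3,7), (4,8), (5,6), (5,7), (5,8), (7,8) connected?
Yes (BFS from 1 visits [1, 6, 2, 5, 7, 8, 3, 4] — all 8 vertices reached)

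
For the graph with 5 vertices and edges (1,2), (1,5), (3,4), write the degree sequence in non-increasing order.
[2, 1, 1, 1, 1] (degrees: deg(1)=2, deg(2)=1, deg(3)=1, deg(4)=1, deg(5)=1)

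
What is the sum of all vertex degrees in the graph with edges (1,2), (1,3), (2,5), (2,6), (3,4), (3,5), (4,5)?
14 (handshake: sum of degrees = 2|E| = 2 x 7 = 14)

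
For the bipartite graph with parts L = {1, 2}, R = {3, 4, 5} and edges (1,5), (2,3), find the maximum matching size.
2 (matching: (1,5), (2,3); upper bound min(|L|,|R|) = min(2,3) = 2)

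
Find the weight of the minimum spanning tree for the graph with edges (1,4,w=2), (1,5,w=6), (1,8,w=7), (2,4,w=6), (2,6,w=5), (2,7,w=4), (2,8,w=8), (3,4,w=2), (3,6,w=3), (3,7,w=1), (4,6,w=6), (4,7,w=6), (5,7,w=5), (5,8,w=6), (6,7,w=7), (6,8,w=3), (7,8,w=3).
20 (MST edges: (1,4,w=2), (2,7,w=4), (3,4,w=2), (3,6,w=3), (3,7,w=1), (5,7,w=5), (6,8,w=3); sum of weights 2 + 4 + 2 + 3 + 1 + 5 + 3 = 20)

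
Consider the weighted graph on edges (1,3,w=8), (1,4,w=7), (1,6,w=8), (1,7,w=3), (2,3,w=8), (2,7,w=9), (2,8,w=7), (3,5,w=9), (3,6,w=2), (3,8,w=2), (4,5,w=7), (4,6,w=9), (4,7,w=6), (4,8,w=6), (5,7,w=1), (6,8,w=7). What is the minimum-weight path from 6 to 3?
2 (path: 6 -> 3; weights 2 = 2)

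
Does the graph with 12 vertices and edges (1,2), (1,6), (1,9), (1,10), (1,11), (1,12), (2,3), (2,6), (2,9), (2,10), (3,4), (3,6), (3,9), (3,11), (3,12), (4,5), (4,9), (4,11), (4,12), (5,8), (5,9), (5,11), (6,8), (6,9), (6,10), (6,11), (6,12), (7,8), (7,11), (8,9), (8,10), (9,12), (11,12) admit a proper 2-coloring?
No (odd cycle of length 3: 9 -> 1 -> 12 -> 9)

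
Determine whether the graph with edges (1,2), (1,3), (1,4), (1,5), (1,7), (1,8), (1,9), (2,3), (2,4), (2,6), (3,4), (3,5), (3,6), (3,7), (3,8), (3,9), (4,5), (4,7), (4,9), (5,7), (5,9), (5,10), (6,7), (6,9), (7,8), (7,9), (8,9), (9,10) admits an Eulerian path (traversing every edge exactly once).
Yes (the graph is connected and exactly 2 vertices have odd degree: {1, 7}; any Eulerian path must start and end at those)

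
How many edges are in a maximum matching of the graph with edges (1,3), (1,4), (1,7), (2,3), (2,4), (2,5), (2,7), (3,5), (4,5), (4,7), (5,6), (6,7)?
3 (matching: (1,7), (2,4), (5,6); upper bound floor(n/2) = floor(7/2) = 3)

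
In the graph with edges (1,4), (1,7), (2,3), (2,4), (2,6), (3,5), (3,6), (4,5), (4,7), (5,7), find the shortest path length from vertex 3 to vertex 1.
3 (path: 3 -> 5 -> 7 -> 1, 3 edges)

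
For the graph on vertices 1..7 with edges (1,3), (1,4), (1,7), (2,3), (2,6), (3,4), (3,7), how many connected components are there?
2 (components: {1, 2, 3, 4, 6, 7}, {5})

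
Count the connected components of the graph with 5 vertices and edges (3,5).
4 (components: {1}, {2}, {3, 5}, {4})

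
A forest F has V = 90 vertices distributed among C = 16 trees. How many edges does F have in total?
74 (Each of the 16 component trees on V_i vertices has V_i - 1 edges; summing gives V - C = 90 - 16 = 74)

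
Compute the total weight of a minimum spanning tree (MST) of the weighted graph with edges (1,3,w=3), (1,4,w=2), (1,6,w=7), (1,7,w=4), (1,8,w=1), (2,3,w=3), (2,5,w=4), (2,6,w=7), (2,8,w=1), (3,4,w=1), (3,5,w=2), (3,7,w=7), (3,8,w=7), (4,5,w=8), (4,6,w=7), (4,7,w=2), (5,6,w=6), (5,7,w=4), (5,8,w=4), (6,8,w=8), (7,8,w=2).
15 (MST edges: (1,4,w=2), (1,8,w=1), (2,8,w=1), (3,4,w=1), (3,5,w=2), (4,7,w=2), (5,6,w=6); sum of weights 2 + 1 + 1 + 1 + 2 + 2 + 6 = 15)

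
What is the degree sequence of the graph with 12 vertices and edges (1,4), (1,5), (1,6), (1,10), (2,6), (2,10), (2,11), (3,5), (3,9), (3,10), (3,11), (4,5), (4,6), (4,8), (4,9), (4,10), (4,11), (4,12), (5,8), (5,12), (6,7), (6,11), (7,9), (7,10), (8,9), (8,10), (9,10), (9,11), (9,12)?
[8, 7, 7, 5, 5, 5, 4, 4, 4, 3, 3, 3] (degrees: deg(1)=4, deg(2)=3, deg(3)=4, deg(4)=8, deg(5)=5, deg(6)=5, deg(7)=3, deg(8)=4, deg(9)=7, deg(10)=7, deg(11)=5, deg(12)=3)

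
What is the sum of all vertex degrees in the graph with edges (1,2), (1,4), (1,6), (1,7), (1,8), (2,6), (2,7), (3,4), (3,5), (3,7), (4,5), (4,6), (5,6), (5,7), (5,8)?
30 (handshake: sum of degrees = 2|E| = 2 x 15 = 30)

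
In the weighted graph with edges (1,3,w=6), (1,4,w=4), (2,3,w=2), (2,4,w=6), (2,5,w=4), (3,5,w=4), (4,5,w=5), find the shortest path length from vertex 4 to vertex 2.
6 (path: 4 -> 2; weights 6 = 6)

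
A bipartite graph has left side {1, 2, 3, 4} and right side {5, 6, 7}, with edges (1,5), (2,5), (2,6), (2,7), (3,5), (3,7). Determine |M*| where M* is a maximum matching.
3 (matching: (1,5), (2,6), (3,7); upper bound min(|L|,|R|) = min(4,3) = 3)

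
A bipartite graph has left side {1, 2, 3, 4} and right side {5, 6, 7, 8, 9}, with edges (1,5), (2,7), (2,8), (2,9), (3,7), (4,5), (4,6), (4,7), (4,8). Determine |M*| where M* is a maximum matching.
4 (matching: (1,5), (2,9), (3,7), (4,8); upper bound min(|L|,|R|) = min(4,5) = 4)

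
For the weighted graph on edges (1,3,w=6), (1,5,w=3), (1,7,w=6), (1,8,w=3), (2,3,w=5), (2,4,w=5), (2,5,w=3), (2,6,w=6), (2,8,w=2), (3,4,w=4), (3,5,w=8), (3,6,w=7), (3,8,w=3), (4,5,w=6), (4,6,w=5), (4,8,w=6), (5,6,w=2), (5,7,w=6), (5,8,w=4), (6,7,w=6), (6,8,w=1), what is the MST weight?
21 (MST edges: (1,5,w=3), (1,7,w=6), (2,8,w=2), (3,4,w=4), (3,8,w=3), (5,6,w=2), (6,8,w=1); sum of weights 3 + 6 + 2 + 4 + 3 + 2 + 1 = 21)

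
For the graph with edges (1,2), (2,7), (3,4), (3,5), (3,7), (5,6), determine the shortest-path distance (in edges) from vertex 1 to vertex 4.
4 (path: 1 -> 2 -> 7 -> 3 -> 4, 4 edges)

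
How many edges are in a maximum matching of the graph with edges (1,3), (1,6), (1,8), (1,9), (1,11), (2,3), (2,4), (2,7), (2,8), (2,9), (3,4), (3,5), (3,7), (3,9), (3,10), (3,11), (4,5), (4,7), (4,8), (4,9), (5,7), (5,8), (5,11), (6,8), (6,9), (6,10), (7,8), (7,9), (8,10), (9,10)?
5 (matching: (2,4), (3,10), (5,11), (6,9), (7,8); upper bound floor(n/2) = floor(11/2) = 5)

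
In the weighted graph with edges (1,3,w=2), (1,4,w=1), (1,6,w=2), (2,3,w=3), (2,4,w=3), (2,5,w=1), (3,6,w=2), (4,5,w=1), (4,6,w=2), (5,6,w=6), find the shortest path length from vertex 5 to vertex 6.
3 (path: 5 -> 4 -> 6; weights 1 + 2 = 3)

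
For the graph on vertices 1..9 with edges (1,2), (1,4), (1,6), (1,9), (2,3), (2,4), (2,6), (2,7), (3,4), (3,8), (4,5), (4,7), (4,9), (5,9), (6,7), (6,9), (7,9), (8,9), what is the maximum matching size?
4 (matching: (1,9), (3,8), (4,5), (6,7); upper bound floor(n/2) = floor(9/2) = 4)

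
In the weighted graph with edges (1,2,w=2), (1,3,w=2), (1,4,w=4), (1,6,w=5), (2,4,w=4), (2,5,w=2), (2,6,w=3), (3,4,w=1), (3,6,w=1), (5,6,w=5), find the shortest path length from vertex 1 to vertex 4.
3 (path: 1 -> 3 -> 4; weights 2 + 1 = 3)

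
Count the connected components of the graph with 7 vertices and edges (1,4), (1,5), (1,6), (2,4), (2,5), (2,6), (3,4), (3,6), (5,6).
2 (components: {1, 2, 3, 4, 5, 6}, {7})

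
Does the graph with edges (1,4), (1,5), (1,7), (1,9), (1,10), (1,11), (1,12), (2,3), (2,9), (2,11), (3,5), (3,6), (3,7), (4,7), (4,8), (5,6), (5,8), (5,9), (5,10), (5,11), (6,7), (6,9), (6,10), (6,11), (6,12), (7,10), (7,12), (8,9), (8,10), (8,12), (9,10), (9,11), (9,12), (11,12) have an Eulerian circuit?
No (6 vertices have odd degree: {1, 2, 4, 5, 6, 8}; Eulerian circuit requires 0)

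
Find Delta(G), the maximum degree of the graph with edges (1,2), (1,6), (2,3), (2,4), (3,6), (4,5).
3 (attained at vertex 2)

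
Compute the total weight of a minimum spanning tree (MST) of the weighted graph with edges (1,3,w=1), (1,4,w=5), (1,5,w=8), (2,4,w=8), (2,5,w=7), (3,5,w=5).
18 (MST edges: (1,3,w=1), (1,4,w=5), (2,5,w=7), (3,5,w=5); sum of weights 1 + 5 + 7 + 5 = 18)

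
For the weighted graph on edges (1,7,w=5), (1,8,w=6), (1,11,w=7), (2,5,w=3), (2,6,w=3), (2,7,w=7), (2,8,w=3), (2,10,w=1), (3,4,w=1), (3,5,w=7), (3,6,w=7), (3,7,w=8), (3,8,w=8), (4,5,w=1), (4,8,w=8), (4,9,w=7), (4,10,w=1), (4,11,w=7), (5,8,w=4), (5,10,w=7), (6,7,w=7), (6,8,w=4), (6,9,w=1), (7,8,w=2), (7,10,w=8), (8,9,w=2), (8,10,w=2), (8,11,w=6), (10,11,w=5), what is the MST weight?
21 (MST edges: (1,7,w=5), (2,10,w=1), (3,4,w=1), (4,5,w=1), (4,10,w=1), (6,9,w=1), (7,8,w=2), (8,9,w=2), (8,10,w=2), (10,11,w=5); sum of weights 5 + 1 + 1 + 1 + 1 + 1 + 2 + 2 + 2 + 5 = 21)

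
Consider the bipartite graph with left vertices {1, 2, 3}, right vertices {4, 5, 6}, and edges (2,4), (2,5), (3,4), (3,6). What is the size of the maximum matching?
2 (matching: (2,5), (3,6); upper bound min(|L|,|R|) = min(3,3) = 3)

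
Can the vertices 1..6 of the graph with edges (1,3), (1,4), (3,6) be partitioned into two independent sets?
Yes. Partition: {1, 2, 5, 6}, {3, 4}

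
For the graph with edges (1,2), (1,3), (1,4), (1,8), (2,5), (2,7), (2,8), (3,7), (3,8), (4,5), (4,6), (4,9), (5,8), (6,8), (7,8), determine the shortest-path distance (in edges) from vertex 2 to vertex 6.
2 (path: 2 -> 8 -> 6, 2 edges)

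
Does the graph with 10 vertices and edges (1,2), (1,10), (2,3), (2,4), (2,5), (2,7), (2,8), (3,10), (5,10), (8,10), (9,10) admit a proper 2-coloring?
Yes. Partition: {1, 3, 4, 5, 6, 7, 8, 9}, {2, 10}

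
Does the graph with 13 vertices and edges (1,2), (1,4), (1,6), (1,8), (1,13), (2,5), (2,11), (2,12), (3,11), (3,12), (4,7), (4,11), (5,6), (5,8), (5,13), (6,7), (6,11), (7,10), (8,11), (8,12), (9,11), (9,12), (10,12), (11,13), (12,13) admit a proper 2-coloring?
Yes. Partition: {1, 5, 7, 11, 12}, {2, 3, 4, 6, 8, 9, 10, 13}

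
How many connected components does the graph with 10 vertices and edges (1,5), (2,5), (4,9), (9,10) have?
6 (components: {1, 2, 5}, {3}, {4, 9, 10}, {6}, {7}, {8})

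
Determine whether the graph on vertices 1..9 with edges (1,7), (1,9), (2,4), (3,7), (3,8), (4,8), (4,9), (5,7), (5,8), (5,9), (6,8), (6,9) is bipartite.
Yes. Partition: {1, 3, 4, 5, 6}, {2, 7, 8, 9}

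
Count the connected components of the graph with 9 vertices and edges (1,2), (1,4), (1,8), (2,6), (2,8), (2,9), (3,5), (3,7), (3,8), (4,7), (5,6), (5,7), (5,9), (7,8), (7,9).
1 (components: {1, 2, 3, 4, 5, 6, 7, 8, 9})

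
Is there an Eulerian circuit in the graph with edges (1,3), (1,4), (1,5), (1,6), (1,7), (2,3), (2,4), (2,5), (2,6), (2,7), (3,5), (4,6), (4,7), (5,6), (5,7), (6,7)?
No (6 vertices have odd degree: {1, 2, 3, 5, 6, 7}; Eulerian circuit requires 0)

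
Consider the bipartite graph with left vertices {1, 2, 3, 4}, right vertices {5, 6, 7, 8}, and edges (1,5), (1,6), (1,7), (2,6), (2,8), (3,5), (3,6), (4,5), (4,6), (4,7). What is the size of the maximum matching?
4 (matching: (1,7), (2,8), (3,6), (4,5); upper bound min(|L|,|R|) = min(4,4) = 4)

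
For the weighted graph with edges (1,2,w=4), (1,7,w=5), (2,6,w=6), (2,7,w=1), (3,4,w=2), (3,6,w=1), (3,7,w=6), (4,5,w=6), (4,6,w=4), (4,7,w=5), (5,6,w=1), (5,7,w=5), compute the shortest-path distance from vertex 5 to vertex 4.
4 (path: 5 -> 6 -> 3 -> 4; weights 1 + 1 + 2 = 4)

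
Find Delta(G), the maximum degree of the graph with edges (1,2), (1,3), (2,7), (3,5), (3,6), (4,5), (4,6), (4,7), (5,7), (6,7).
4 (attained at vertex 7)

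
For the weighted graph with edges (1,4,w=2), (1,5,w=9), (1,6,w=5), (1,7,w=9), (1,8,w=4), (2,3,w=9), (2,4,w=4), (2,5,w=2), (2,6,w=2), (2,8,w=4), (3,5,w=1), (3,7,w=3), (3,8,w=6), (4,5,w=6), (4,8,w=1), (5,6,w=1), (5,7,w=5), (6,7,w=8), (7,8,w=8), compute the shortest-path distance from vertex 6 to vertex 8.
6 (path: 6 -> 2 -> 8; weights 2 + 4 = 6)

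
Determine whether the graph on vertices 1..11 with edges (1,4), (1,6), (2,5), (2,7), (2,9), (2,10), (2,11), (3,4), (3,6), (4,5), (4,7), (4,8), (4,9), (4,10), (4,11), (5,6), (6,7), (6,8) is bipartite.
Yes. Partition: {1, 3, 5, 7, 8, 9, 10, 11}, {2, 4, 6}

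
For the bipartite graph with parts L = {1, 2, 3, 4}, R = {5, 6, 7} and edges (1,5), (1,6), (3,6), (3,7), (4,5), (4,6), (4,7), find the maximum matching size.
3 (matching: (1,6), (3,7), (4,5); upper bound min(|L|,|R|) = min(4,3) = 3)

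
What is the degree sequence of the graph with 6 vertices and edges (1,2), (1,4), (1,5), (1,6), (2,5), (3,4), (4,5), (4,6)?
[4, 4, 3, 2, 2, 1] (degrees: deg(1)=4, deg(2)=2, deg(3)=1, deg(4)=4, deg(5)=3, deg(6)=2)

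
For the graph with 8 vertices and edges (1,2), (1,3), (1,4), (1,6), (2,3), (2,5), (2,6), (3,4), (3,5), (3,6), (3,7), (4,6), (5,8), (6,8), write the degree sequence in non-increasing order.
[6, 5, 4, 4, 3, 3, 2, 1] (degrees: deg(1)=4, deg(2)=4, deg(3)=6, deg(4)=3, deg(5)=3, deg(6)=5, deg(7)=1, deg(8)=2)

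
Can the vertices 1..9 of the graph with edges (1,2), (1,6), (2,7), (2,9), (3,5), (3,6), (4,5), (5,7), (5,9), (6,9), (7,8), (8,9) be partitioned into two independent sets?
Yes. Partition: {1, 3, 4, 7, 9}, {2, 5, 6, 8}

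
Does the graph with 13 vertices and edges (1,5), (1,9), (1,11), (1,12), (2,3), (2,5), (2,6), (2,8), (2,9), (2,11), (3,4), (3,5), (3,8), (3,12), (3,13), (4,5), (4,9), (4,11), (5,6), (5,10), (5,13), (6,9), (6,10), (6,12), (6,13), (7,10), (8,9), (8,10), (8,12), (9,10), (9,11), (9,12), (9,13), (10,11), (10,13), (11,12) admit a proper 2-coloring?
No (odd cycle of length 3: 9 -> 1 -> 11 -> 9)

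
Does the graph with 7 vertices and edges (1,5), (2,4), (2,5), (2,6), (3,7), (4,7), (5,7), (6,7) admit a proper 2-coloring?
Yes. Partition: {1, 2, 7}, {3, 4, 5, 6}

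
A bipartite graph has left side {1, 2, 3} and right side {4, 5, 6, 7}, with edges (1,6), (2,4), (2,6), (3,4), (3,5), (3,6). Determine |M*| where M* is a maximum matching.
3 (matching: (1,6), (2,4), (3,5); upper bound min(|L|,|R|) = min(3,4) = 3)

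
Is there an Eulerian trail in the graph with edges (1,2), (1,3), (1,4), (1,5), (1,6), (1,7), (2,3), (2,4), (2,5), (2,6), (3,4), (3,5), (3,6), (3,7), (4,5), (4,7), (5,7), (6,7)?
No (4 vertices have odd degree: {2, 4, 5, 7}; Eulerian path requires 0 or 2)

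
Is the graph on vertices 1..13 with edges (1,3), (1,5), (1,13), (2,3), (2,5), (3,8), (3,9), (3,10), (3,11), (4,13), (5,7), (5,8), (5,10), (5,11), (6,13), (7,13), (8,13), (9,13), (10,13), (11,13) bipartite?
Yes. Partition: {1, 2, 4, 6, 7, 8, 9, 10, 11, 12}, {3, 5, 13}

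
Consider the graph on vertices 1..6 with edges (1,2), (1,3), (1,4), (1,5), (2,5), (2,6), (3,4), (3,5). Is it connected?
Yes (BFS from 1 visits [1, 2, 3, 4, 5, 6] — all 6 vertices reached)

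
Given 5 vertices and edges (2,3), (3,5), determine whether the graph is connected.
No, it has 3 components: {1}, {2, 3, 5}, {4}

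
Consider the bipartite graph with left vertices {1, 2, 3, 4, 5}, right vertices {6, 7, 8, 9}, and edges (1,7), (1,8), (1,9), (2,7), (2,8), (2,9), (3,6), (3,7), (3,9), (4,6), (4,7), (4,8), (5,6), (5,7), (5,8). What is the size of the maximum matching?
4 (matching: (1,9), (2,8), (3,7), (4,6); upper bound min(|L|,|R|) = min(5,4) = 4)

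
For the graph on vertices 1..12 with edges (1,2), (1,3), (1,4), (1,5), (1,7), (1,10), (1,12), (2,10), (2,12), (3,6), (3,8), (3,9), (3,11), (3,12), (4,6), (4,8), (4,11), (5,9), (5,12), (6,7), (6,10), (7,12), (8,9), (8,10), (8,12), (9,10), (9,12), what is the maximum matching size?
6 (matching: (1,10), (2,12), (3,11), (4,8), (5,9), (6,7); upper bound floor(n/2) = floor(12/2) = 6)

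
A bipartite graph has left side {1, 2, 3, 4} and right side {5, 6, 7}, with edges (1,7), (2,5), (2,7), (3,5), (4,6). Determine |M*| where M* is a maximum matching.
3 (matching: (1,7), (2,5), (4,6); upper bound min(|L|,|R|) = min(4,3) = 3)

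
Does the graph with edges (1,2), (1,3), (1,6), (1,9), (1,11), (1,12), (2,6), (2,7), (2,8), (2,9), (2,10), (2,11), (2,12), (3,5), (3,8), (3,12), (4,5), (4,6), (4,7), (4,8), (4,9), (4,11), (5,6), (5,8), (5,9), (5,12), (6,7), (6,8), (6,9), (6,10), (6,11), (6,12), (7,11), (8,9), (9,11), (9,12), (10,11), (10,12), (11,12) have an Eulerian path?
Yes — and in fact it has an Eulerian circuit (the graph is connected and all 12 vertices have even degree)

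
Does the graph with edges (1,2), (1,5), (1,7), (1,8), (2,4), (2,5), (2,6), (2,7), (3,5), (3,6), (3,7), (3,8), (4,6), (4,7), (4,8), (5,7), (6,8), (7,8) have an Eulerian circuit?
No (2 vertices have odd degree: {2, 8}; Eulerian circuit requires 0)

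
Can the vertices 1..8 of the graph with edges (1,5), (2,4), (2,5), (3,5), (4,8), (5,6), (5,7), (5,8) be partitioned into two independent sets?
Yes. Partition: {1, 2, 3, 6, 7, 8}, {4, 5}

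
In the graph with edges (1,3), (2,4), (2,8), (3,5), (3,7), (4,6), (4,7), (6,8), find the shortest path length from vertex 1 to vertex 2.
4 (path: 1 -> 3 -> 7 -> 4 -> 2, 4 edges)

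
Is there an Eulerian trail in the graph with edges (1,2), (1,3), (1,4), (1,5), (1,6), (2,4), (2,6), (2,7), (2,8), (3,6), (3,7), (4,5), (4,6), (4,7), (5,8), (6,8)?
No (8 vertices have odd degree: {1, 2, 3, 4, 5, 6, 7, 8}; Eulerian path requires 0 or 2)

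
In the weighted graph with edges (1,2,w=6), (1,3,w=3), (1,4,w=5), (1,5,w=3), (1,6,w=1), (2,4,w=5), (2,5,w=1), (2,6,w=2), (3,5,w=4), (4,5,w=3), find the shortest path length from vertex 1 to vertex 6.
1 (path: 1 -> 6; weights 1 = 1)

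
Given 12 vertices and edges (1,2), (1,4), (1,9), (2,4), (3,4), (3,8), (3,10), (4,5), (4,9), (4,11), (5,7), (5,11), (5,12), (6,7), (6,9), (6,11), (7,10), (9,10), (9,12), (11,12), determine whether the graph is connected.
Yes (BFS from 1 visits [1, 2, 4, 9, 3, 5, 11, 6, 10, 12, 8, 7] — all 12 vertices reached)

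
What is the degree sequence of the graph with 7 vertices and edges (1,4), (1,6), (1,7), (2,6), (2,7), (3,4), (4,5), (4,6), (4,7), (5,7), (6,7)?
[5, 5, 4, 3, 2, 2, 1] (degrees: deg(1)=3, deg(2)=2, deg(3)=1, deg(4)=5, deg(5)=2, deg(6)=4, deg(7)=5)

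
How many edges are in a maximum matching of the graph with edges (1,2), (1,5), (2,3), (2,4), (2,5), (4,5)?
2 (matching: (1,5), (2,4); upper bound floor(n/2) = floor(5/2) = 2)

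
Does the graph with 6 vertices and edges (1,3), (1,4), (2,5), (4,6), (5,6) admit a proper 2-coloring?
Yes. Partition: {1, 2, 6}, {3, 4, 5}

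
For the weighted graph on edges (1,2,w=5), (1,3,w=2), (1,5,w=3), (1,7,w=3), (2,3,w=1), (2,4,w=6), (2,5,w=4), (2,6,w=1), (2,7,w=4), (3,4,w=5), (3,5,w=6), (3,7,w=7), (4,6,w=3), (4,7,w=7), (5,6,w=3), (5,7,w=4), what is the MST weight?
13 (MST edges: (1,3,w=2), (1,5,w=3), (1,7,w=3), (2,3,w=1), (2,6,w=1), (4,6,w=3); sum of weights 2 + 3 + 3 + 1 + 1 + 3 = 13)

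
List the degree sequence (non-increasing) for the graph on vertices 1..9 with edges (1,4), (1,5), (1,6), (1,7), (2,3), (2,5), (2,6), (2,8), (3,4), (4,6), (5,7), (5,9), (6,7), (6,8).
[5, 4, 4, 4, 3, 3, 2, 2, 1] (degrees: deg(1)=4, deg(2)=4, deg(3)=2, deg(4)=3, deg(5)=4, deg(6)=5, deg(7)=3, deg(8)=2, deg(9)=1)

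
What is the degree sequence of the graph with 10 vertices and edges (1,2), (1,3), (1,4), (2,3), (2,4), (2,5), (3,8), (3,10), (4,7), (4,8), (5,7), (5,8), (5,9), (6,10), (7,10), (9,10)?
[4, 4, 4, 4, 4, 3, 3, 3, 2, 1] (degrees: deg(1)=3, deg(2)=4, deg(3)=4, deg(4)=4, deg(5)=4, deg(6)=1, deg(7)=3, deg(8)=3, deg(9)=2, deg(10)=4)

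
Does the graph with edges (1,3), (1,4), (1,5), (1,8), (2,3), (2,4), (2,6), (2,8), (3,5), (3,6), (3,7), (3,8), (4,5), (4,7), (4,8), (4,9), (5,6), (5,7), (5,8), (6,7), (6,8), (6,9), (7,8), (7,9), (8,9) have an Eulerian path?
Yes — and in fact it has an Eulerian circuit (the graph is connected and all 9 vertices have even degree)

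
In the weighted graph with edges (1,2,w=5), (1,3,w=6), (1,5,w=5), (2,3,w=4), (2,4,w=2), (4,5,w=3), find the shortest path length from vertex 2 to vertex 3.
4 (path: 2 -> 3; weights 4 = 4)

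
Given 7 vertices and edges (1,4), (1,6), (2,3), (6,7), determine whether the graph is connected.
No, it has 3 components: {1, 4, 6, 7}, {2, 3}, {5}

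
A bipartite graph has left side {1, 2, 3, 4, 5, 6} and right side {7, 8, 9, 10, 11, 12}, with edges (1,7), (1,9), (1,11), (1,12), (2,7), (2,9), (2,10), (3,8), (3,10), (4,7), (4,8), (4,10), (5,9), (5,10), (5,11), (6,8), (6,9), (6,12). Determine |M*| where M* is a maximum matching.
6 (matching: (1,12), (2,10), (3,8), (4,7), (5,11), (6,9); upper bound min(|L|,|R|) = min(6,6) = 6)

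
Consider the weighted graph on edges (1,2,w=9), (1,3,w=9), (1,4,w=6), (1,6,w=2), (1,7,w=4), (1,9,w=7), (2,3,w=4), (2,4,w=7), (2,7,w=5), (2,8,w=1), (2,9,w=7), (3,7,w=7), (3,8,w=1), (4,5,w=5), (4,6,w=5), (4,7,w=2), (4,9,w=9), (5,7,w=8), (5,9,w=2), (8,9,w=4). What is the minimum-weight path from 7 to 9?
9 (path: 7 -> 4 -> 5 -> 9; weights 2 + 5 + 2 = 9)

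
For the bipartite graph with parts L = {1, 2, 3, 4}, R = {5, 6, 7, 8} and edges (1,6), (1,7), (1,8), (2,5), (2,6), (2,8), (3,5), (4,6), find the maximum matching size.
4 (matching: (1,7), (2,8), (3,5), (4,6); upper bound min(|L|,|R|) = min(4,4) = 4)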